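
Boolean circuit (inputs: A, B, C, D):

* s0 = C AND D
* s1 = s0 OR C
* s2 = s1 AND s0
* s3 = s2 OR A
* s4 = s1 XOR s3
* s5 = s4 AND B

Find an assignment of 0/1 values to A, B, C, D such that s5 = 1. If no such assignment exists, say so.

Check with A=0, B=1, C=1, D=0:
s0 = C AND D = 1 AND 0 = 0
s1 = s0 OR C = 0 OR 1 = 1
s2 = s1 AND s0 = 1 AND 0 = 0
s3 = s2 OR A = 0 OR 0 = 0
s4 = s1 XOR s3 = 1 XOR 0 = 1
s5 = s4 AND B = 1 AND 1 = 1
So s5 = 1 as required.

A=0, B=1, C=1, D=0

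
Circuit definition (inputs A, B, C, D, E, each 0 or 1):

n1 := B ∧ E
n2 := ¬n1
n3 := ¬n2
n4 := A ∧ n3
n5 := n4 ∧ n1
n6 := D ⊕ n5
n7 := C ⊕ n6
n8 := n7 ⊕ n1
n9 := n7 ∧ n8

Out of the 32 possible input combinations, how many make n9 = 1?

n9 = n7 ∧ n8 must be 1, so both n7 = 1 and n8 = 1.
n7 = C ⊕ n6 must be 1, so C and n6 differ.
Enumerating the 32 input combinations, 12 give n9 = 1 and 20 give n9 = 0.

12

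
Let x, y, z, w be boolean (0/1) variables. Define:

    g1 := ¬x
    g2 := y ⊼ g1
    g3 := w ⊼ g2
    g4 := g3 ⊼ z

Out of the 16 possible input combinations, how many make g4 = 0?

g4 = g3 ⊼ z must be 0, so both g3 = 1 and z = 1.
Satisfying assignments:
  x=0, y=0, z=1, w=0
  x=0, y=1, z=1, w=0
  x=0, y=1, z=1, w=1
  x=1, y=0, z=1, w=0
  x=1, y=1, z=1, w=0

5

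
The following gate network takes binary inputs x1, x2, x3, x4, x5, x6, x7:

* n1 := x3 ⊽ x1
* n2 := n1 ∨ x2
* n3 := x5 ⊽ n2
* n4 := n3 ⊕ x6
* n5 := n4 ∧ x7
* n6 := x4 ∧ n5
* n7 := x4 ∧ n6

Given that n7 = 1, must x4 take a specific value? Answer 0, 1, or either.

1

n7 = x4 ∧ n6 must be 1, so both x4 = 1 and n6 = 1.
n6 = x4 ∧ n5 must be 1, so both x4 = 1 and n5 = 1.
n5 = n4 ∧ x7 must be 1, so both n4 = 1 and x7 = 1.
Every assignment with n7 = 1 has x4 = 1; there are 16 such assignment(s).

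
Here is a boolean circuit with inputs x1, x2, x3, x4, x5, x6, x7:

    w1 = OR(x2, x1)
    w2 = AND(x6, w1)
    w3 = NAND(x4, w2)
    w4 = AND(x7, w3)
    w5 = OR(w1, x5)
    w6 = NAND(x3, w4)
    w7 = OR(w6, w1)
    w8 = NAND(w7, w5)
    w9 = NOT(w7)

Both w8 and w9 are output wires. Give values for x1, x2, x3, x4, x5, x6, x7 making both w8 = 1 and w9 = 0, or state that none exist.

x1=0, x2=0, x3=1, x4=0, x5=0, x6=0, x7=0

Check with x1=0, x2=0, x3=1, x4=0, x5=0, x6=0, x7=0:
w1 = OR(x2, x1) = OR(0, 0) = 0
w2 = AND(x6, w1) = AND(0, 0) = 0
w3 = NAND(x4, w2) = NAND(0, 0) = 1
w4 = AND(x7, w3) = AND(0, 1) = 0
w5 = OR(w1, x5) = OR(0, 0) = 0
w6 = NAND(x3, w4) = NAND(1, 0) = 1
w7 = OR(w6, w1) = OR(1, 0) = 1
w8 = NAND(w7, w5) = NAND(1, 0) = 1
w9 = NOT(w7) = NOT 1 = 0
So w8 = 1 and w9 = 0.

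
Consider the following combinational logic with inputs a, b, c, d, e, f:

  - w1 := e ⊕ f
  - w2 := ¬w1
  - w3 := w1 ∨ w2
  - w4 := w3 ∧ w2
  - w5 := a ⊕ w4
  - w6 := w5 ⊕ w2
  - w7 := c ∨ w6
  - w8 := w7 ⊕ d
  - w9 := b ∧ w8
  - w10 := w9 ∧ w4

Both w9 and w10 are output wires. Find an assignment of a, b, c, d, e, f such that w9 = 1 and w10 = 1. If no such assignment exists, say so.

Check with a=0 b=1 c=0 d=1 e=1 f=1:
w1 = e ⊕ f = 1 ⊕ 1 = 0
w2 = ¬w1 = ¬0 = 1
w3 = w1 ∨ w2 = 0 ∨ 1 = 1
w4 = w3 ∧ w2 = 1 ∧ 1 = 1
w5 = a ⊕ w4 = 0 ⊕ 1 = 1
w6 = w5 ⊕ w2 = 1 ⊕ 1 = 0
w7 = c ∨ w6 = 0 ∨ 0 = 0
w8 = w7 ⊕ d = 0 ⊕ 1 = 1
w9 = b ∧ w8 = 1 ∧ 1 = 1
w10 = w9 ∧ w4 = 1 ∧ 1 = 1
So w9 = 1 and w10 = 1.

a=0 b=1 c=0 d=1 e=1 f=1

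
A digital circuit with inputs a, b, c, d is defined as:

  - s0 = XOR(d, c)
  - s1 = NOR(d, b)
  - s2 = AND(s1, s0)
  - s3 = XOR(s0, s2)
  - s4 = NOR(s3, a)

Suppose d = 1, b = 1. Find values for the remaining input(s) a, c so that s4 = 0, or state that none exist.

a=0, c=0

s4 = NOR(s3, a) must be 0, so at least one of s3, a is 1.
Check with d = 1, b = 1 and a=0, c=0:
s0 = XOR(d, c) = XOR(1, 0) = 1
s1 = NOR(d, b) = NOR(1, 1) = 0
s2 = AND(s1, s0) = AND(0, 1) = 0
s3 = XOR(s0, s2) = XOR(1, 0) = 1
s4 = NOR(s3, a) = NOR(1, 0) = 0
So s4 = 0.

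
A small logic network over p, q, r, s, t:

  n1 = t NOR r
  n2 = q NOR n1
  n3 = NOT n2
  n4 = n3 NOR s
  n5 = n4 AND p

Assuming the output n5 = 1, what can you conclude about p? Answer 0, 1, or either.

n5 = n4 AND p must be 1, so both n4 = 1 and p = 1.
n4 = n3 NOR s must be 1, so both n3 = 0 and s = 0.
Every assignment with n5 = 1 has p = 1; there are 3 such assignment(s).
  p=1, q=0, r=0, s=0, t=1
  p=1, q=0, r=1, s=0, t=0
  p=1, q=0, r=1, s=0, t=1

1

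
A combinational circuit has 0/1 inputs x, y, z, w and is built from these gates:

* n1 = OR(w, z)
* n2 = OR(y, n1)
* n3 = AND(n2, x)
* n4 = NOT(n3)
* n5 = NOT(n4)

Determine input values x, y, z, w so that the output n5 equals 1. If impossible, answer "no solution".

x=1 y=1 z=1 w=0

Check with x=1 y=1 z=1 w=0:
n1 = OR(w, z) = OR(0, 1) = 1
n2 = OR(y, n1) = OR(1, 1) = 1
n3 = AND(n2, x) = AND(1, 1) = 1
n4 = NOT(n3) = NOT 1 = 0
n5 = NOT(n4) = NOT 0 = 1
So n5 = 1 as required.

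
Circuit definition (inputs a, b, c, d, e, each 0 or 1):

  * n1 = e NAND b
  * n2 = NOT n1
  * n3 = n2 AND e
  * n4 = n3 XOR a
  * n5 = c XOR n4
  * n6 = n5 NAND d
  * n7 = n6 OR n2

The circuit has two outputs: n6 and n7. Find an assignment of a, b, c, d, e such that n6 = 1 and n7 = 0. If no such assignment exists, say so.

no solution exists

Across all 32 input combinations, none give both n6 = 1 and n7 = 0.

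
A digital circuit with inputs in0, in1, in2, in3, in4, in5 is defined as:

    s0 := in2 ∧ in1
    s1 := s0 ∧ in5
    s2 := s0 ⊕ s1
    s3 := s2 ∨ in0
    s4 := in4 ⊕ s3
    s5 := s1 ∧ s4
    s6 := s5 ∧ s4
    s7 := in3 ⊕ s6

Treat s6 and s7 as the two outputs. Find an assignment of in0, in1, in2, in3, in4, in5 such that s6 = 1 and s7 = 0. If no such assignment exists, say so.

in0=0, in1=1, in2=1, in3=1, in4=1, in5=1

Check with in0=0, in1=1, in2=1, in3=1, in4=1, in5=1:
s0 = in2 ∧ in1 = 1 ∧ 1 = 1
s1 = s0 ∧ in5 = 1 ∧ 1 = 1
s2 = s0 ⊕ s1 = 1 ⊕ 1 = 0
s3 = s2 ∨ in0 = 0 ∨ 0 = 0
s4 = in4 ⊕ s3 = 1 ⊕ 0 = 1
s5 = s1 ∧ s4 = 1 ∧ 1 = 1
s6 = s5 ∧ s4 = 1 ∧ 1 = 1
s7 = in3 ⊕ s6 = 1 ⊕ 1 = 0
So s6 = 1 and s7 = 0.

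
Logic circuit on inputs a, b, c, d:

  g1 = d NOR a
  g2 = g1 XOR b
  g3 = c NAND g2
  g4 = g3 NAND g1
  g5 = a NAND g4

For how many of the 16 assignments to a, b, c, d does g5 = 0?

g5 = a NAND g4 must be 0, so both a = 1 and g4 = 1.
g4 = g3 NAND g1 must be 1, so at least one of g3, g1 is 0.
Enumerating the 16 input combinations, 8 give g5 = 0 and 8 give g5 = 1.

8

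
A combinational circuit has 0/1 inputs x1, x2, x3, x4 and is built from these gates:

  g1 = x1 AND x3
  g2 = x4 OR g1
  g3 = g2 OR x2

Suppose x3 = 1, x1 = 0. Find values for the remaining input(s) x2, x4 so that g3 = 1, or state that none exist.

g3 = g2 OR x2 must be 1, so at least one of g2, x2 is 1.
Check with x3 = 1, x1 = 0 and x2=1, x4=1:
g1 = x1 AND x3 = 0 AND 1 = 0
g2 = x4 OR g1 = 1 OR 0 = 1
g3 = g2 OR x2 = 1 OR 1 = 1
So g3 = 1.

x2=1, x4=1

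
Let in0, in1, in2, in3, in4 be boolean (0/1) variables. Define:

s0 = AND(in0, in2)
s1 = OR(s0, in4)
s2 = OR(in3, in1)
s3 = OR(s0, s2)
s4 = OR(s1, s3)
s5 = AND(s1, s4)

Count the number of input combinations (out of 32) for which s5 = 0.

12

s5 = AND(s1, s4) must be 0, so at least one of s1, s4 is 0.
Enumerating the 32 input combinations, 12 give s5 = 0 and 20 give s5 = 1.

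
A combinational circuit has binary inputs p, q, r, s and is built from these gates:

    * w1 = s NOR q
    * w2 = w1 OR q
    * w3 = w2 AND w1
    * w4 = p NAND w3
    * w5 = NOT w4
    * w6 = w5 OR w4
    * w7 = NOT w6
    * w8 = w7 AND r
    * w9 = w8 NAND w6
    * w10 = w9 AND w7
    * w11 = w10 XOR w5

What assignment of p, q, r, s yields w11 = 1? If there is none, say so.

p=1 q=0 r=1 s=0

Check with p=1 q=0 r=1 s=0:
w1 = s NOR q = 0 NOR 0 = 1
w2 = w1 OR q = 1 OR 0 = 1
w3 = w2 AND w1 = 1 AND 1 = 1
w4 = p NAND w3 = 1 NAND 1 = 0
w5 = NOT w4 = NOT 0 = 1
w6 = w5 OR w4 = 1 OR 0 = 1
w7 = NOT w6 = NOT 1 = 0
w8 = w7 AND r = 0 AND 1 = 0
w9 = w8 NAND w6 = 0 NAND 1 = 1
w10 = w9 AND w7 = 1 AND 0 = 0
w11 = w10 XOR w5 = 0 XOR 1 = 1
So w11 = 1 as required.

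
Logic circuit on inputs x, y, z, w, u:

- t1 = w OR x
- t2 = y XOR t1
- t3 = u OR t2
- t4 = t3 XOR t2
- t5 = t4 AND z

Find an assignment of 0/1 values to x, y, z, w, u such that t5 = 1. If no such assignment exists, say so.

x=1, y=1, z=1, w=0, u=1

Check with x=1, y=1, z=1, w=0, u=1:
t1 = w OR x = 0 OR 1 = 1
t2 = y XOR t1 = 1 XOR 1 = 0
t3 = u OR t2 = 1 OR 0 = 1
t4 = t3 XOR t2 = 1 XOR 0 = 1
t5 = t4 AND z = 1 AND 1 = 1
So t5 = 1 as required.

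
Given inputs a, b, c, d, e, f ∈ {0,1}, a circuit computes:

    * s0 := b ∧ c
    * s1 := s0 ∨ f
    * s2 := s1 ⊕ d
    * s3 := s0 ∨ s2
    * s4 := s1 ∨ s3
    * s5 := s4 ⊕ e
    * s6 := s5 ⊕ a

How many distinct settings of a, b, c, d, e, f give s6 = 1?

s6 = s5 ⊕ a must be 1, so s5 and a differ.
Enumerating the 64 input combinations, 32 give s6 = 1 and 32 give s6 = 0.

32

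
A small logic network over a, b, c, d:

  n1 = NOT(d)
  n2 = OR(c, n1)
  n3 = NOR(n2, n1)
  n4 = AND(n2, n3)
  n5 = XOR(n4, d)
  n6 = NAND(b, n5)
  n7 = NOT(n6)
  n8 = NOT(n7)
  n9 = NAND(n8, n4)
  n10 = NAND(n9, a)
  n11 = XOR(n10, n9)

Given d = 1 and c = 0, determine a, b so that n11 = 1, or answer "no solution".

a=1, b=1

n11 = XOR(n10, n9) must be 1, so n10 and n9 differ.
Check with d = 1 and c = 0 and a=1, b=1:
n1 = NOT(d) = NOT 1 = 0
n2 = OR(c, n1) = OR(0, 0) = 0
n3 = NOR(n2, n1) = NOR(0, 0) = 1
n4 = AND(n2, n3) = AND(0, 1) = 0
n5 = XOR(n4, d) = XOR(0, 1) = 1
n6 = NAND(b, n5) = NAND(1, 1) = 0
n7 = NOT(n6) = NOT 0 = 1
n8 = NOT(n7) = NOT 1 = 0
n9 = NAND(n8, n4) = NAND(0, 0) = 1
n10 = NAND(n9, a) = NAND(1, 1) = 0
n11 = XOR(n10, n9) = XOR(0, 1) = 1
So n11 = 1.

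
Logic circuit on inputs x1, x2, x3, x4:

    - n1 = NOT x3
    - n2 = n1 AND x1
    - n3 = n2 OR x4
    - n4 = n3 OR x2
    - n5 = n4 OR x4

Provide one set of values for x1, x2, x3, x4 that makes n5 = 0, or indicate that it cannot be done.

Check with x1=1, x2=0, x3=1, x4=0:
n1 = NOT x3 = NOT 1 = 0
n2 = n1 AND x1 = 0 AND 1 = 0
n3 = n2 OR x4 = 0 OR 0 = 0
n4 = n3 OR x2 = 0 OR 0 = 0
n5 = n4 OR x4 = 0 OR 0 = 0
So n5 = 0 as required.

x1=1, x2=0, x3=1, x4=0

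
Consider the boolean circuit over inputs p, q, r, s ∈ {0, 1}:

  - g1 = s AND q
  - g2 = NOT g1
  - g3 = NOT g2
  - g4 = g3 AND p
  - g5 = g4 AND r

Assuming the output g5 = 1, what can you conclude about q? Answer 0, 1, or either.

g5 = g4 AND r must be 1, so both g4 = 1 and r = 1.
Every assignment with g5 = 1 has q = 1; there are 1 such assignment(s).
  p=1, q=1, r=1, s=1

1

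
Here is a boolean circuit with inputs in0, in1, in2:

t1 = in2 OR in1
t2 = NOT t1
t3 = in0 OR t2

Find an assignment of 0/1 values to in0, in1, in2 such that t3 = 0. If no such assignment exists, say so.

in0=0 in1=1 in2=1

t3 = in0 OR t2 must be 0, so both in0 = 0 and t2 = 0.
t2 = NOT t1 must be 0, so t1 = 1.
t1 = in2 OR in1 must be 1, so at least one of in2, in1 is 1.
Check with in0=0 in1=1 in2=1:
t1 = in2 OR in1 = 1 OR 1 = 1
t2 = NOT t1 = NOT 1 = 0
t3 = in0 OR t2 = 0 OR 0 = 0
So t3 = 0 as required.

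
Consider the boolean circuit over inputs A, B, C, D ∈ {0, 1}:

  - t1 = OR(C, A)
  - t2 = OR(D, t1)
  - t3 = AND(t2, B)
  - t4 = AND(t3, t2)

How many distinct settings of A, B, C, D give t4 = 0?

t4 = AND(t3, t2) must be 0, so at least one of t3, t2 is 0.
Enumerating the 16 input combinations, 9 give t4 = 0 and 7 give t4 = 1.

9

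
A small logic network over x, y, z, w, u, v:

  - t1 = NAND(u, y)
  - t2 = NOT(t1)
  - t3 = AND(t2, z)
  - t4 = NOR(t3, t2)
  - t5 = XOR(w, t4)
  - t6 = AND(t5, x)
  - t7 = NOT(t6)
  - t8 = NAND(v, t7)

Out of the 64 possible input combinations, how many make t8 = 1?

40

t8 = NAND(v, t7) must be 1, so at least one of v, t7 is 0.
Enumerating the 64 input combinations, 40 give t8 = 1 and 24 give t8 = 0.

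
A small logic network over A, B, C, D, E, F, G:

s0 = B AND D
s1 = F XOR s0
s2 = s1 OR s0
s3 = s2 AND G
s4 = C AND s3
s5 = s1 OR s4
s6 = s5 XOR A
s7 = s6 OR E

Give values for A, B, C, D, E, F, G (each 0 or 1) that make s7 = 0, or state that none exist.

A=1, B=1, C=0, D=0, E=0, F=1, G=0

s7 = s6 OR E must be 0, so both s6 = 0 and E = 0.
s6 = s5 XOR A must be 0, so s5 and A are equal.
Check with A=1, B=1, C=0, D=0, E=0, F=1, G=0:
s0 = B AND D = 1 AND 0 = 0
s1 = F XOR s0 = 1 XOR 0 = 1
s2 = s1 OR s0 = 1 OR 0 = 1
s3 = s2 AND G = 1 AND 0 = 0
s4 = C AND s3 = 0 AND 0 = 0
s5 = s1 OR s4 = 1 OR 0 = 1
s6 = s5 XOR A = 1 XOR 1 = 0
s7 = s6 OR E = 0 OR 0 = 0
So s7 = 0 as required.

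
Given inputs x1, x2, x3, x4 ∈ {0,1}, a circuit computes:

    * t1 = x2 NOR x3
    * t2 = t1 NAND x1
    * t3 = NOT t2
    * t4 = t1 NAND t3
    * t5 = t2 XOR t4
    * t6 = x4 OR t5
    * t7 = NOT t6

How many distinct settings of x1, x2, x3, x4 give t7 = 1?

8

t7 = NOT t6 must be 1, so t6 = 0.
t6 = x4 OR t5 must be 0, so both x4 = 0 and t5 = 0.
t5 = t2 XOR t4 must be 0, so t2 and t4 are equal.
Enumerating the 16 input combinations, 8 give t7 = 1 and 8 give t7 = 0.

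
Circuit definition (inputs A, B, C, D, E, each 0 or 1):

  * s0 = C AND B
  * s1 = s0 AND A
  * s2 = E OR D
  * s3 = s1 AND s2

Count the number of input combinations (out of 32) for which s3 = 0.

29

s3 = s1 AND s2 must be 0, so at least one of s1, s2 is 0.
Enumerating the 32 input combinations, 29 give s3 = 0 and 3 give s3 = 1.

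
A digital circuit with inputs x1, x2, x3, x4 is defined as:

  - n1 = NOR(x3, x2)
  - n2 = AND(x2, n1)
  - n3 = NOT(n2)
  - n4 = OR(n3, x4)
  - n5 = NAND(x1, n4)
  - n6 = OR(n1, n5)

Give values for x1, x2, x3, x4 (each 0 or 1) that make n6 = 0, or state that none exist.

n6 = OR(n1, n5) must be 0, so both n1 = 0 and n5 = 0.
Check with x1=1 x2=1 x3=0 x4=0:
n1 = NOR(x3, x2) = NOR(0, 1) = 0
n2 = AND(x2, n1) = AND(1, 0) = 0
n3 = NOT(n2) = NOT 0 = 1
n4 = OR(n3, x4) = OR(1, 0) = 1
n5 = NAND(x1, n4) = NAND(1, 1) = 0
n6 = OR(n1, n5) = OR(0, 0) = 0
So n6 = 0 as required.

x1=1 x2=1 x3=0 x4=0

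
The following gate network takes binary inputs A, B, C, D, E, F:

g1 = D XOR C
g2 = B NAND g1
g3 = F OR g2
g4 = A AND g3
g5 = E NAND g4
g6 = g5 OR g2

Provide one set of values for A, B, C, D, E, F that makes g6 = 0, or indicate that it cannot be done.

g6 = g5 OR g2 must be 0, so both g5 = 0 and g2 = 0.
g5 = E NAND g4 must be 0, so both E = 1 and g4 = 1.
g2 = B NAND g1 must be 0, so both B = 1 and g1 = 1.
Check with A=1, B=1, C=1, D=0, E=1, F=1:
g1 = D XOR C = 0 XOR 1 = 1
g2 = B NAND g1 = 1 NAND 1 = 0
g3 = F OR g2 = 1 OR 0 = 1
g4 = A AND g3 = 1 AND 1 = 1
g5 = E NAND g4 = 1 NAND 1 = 0
g6 = g5 OR g2 = 0 OR 0 = 0
So g6 = 0 as required.

A=1, B=1, C=1, D=0, E=1, F=1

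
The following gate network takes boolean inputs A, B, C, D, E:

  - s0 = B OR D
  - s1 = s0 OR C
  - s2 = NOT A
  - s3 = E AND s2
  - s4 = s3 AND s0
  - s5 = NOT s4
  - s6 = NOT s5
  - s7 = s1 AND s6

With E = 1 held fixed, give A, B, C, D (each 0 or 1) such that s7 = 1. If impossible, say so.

A=0 B=1 C=0 D=1

Check with E = 1 and A=0, B=1, C=0, D=1:
s0 = B OR D = 1 OR 1 = 1
s1 = s0 OR C = 1 OR 0 = 1
s2 = NOT A = NOT 0 = 1
s3 = E AND s2 = 1 AND 1 = 1
s4 = s3 AND s0 = 1 AND 1 = 1
s5 = NOT s4 = NOT 1 = 0
s6 = NOT s5 = NOT 0 = 1
s7 = s1 AND s6 = 1 AND 1 = 1
So s7 = 1.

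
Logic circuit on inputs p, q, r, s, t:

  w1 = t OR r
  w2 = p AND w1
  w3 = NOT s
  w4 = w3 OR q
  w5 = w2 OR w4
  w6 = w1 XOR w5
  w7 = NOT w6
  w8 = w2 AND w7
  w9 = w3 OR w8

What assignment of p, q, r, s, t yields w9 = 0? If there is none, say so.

Check with p=0, q=0, r=0, s=1, t=0:
w1 = t OR r = 0 OR 0 = 0
w2 = p AND w1 = 0 AND 0 = 0
w3 = NOT s = NOT 1 = 0
w4 = w3 OR q = 0 OR 0 = 0
w5 = w2 OR w4 = 0 OR 0 = 0
w6 = w1 XOR w5 = 0 XOR 0 = 0
w7 = NOT w6 = NOT 0 = 1
w8 = w2 AND w7 = 0 AND 1 = 0
w9 = w3 OR w8 = 0 OR 0 = 0
So w9 = 0 as required.

p=0, q=0, r=0, s=1, t=0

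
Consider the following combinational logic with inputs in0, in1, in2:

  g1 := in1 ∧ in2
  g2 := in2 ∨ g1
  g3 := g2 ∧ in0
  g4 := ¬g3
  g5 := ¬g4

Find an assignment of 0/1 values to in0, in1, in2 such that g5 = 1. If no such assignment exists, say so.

g5 = ¬g4 must be 1, so g4 = 0.
g4 = ¬g3 must be 0, so g3 = 1.
Check with in0=1 in1=0 in2=1:
g1 = in1 ∧ in2 = 0 ∧ 1 = 0
g2 = in2 ∨ g1 = 1 ∨ 0 = 1
g3 = g2 ∧ in0 = 1 ∧ 1 = 1
g4 = ¬g3 = ¬1 = 0
g5 = ¬g4 = ¬0 = 1
So g5 = 1 as required.

in0=1 in1=0 in2=1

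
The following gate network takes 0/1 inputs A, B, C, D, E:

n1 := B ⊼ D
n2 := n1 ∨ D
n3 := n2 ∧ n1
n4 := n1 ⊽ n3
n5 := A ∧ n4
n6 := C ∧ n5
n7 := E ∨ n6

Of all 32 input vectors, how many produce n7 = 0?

15

n7 = E ∨ n6 must be 0, so both E = 0 and n6 = 0.
n6 = C ∧ n5 must be 0, so at least one of C, n5 is 0.
Enumerating the 32 input combinations, 15 give n7 = 0 and 17 give n7 = 1.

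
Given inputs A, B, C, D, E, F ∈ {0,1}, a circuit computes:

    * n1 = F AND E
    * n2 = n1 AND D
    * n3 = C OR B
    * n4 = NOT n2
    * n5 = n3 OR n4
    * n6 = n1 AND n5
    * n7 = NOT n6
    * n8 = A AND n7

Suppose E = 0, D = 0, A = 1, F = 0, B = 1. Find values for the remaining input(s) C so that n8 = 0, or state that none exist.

no solution exists

With E = 0, D = 0, A = 1, F = 0, B = 1 fixed, none of the 2 settings of C give n8 = 0.
For example, with C=1:
n1 = F AND E = 0 AND 0 = 0
n2 = n1 AND D = 0 AND 0 = 0
n3 = C OR B = 1 OR 1 = 1
n4 = NOT n2 = NOT 0 = 1
n5 = n3 OR n4 = 1 OR 1 = 1
n6 = n1 AND n5 = 0 AND 1 = 0
n7 = NOT n6 = NOT 0 = 1
n8 = A AND n7 = 1 AND 1 = 1
giving n8 = 1 ≠ 0.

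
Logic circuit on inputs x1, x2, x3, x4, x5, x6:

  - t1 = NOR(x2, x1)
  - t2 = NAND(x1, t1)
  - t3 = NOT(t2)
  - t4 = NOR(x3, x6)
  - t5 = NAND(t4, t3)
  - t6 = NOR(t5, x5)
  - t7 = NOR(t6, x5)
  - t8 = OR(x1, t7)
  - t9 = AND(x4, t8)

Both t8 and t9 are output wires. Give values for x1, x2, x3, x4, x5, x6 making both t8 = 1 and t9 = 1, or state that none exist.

Check with x1=1, x2=0, x3=1, x4=1, x5=1, x6=0:
t1 = NOR(x2, x1) = NOR(0, 1) = 0
t2 = NAND(x1, t1) = NAND(1, 0) = 1
t3 = NOT(t2) = NOT 1 = 0
t4 = NOR(x3, x6) = NOR(1, 0) = 0
t5 = NAND(t4, t3) = NAND(0, 0) = 1
t6 = NOR(t5, x5) = NOR(1, 1) = 0
t7 = NOR(t6, x5) = NOR(0, 1) = 0
t8 = OR(x1, t7) = OR(1, 0) = 1
t9 = AND(x4, t8) = AND(1, 1) = 1
So t8 = 1 and t9 = 1.

x1=1, x2=0, x3=1, x4=1, x5=1, x6=0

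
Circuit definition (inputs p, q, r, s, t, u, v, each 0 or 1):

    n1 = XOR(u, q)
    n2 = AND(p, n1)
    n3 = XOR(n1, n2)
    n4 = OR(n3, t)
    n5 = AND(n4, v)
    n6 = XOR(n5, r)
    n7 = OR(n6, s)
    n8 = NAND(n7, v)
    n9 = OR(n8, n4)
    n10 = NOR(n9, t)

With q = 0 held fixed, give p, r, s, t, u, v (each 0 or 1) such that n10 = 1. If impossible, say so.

n10 = NOR(n9, t) must be 1, so both n9 = 0 and t = 0.
n9 = OR(n8, n4) must be 0, so both n8 = 0 and n4 = 0.
Check with q = 0 and p=0, r=1, s=1, t=0, u=0, v=1:
n1 = XOR(u, q) = XOR(0, 0) = 0
n2 = AND(p, n1) = AND(0, 0) = 0
n3 = XOR(n1, n2) = XOR(0, 0) = 0
n4 = OR(n3, t) = OR(0, 0) = 0
n5 = AND(n4, v) = AND(0, 1) = 0
n6 = XOR(n5, r) = XOR(0, 1) = 1
n7 = OR(n6, s) = OR(1, 1) = 1
n8 = NAND(n7, v) = NAND(1, 1) = 0
n9 = OR(n8, n4) = OR(0, 0) = 0
n10 = NOR(n9, t) = NOR(0, 0) = 1
So n10 = 1.

p=0, r=1, s=1, t=0, u=0, v=1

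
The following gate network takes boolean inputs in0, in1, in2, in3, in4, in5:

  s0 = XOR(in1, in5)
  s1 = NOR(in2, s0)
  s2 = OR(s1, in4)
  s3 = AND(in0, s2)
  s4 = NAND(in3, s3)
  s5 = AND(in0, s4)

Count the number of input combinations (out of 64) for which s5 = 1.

s5 = AND(in0, s4) must be 1, so both in0 = 1 and s4 = 1.
Enumerating the 64 input combinations, 22 give s5 = 1 and 42 give s5 = 0.

22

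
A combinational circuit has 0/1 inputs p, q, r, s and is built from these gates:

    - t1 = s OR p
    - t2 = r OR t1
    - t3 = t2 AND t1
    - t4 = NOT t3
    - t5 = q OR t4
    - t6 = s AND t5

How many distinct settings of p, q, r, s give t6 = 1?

4

t6 = s AND t5 must be 1, so both s = 1 and t5 = 1.
t5 = q OR t4 must be 1, so at least one of q, t4 is 1.
Satisfying assignments:
  p=0, q=1, r=0, s=1
  p=0, q=1, r=1, s=1
  p=1, q=1, r=0, s=1
  p=1, q=1, r=1, s=1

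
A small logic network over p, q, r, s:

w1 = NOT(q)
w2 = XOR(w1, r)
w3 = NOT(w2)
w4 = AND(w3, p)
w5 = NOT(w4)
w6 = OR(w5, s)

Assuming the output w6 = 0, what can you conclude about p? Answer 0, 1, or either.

1

w6 = OR(w5, s) must be 0, so both w5 = 0 and s = 0.
w5 = NOT(w4) must be 0, so w4 = 1.
w4 = AND(w3, p) must be 1, so both w3 = 1 and p = 1.
Every assignment with w6 = 0 has p = 1; there are 2 such assignment(s).
  p=1, q=0, r=1, s=0
  p=1, q=1, r=0, s=0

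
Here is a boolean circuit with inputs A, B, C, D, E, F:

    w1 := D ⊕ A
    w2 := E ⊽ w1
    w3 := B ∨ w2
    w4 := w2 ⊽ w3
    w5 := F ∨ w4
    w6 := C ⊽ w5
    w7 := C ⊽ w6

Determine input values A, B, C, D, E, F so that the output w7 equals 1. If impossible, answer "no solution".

A=1, B=1, C=0, D=1, E=1, F=1

w7 = C ⊽ w6 must be 1, so both C = 0 and w6 = 0.
w6 = C ⊽ w5 must be 0, so at least one of C, w5 is 1.
Check with A=1, B=1, C=0, D=1, E=1, F=1:
w1 = D ⊕ A = 1 ⊕ 1 = 0
w2 = E ⊽ w1 = 1 ⊽ 0 = 0
w3 = B ∨ w2 = 1 ∨ 0 = 1
w4 = w2 ⊽ w3 = 0 ⊽ 1 = 0
w5 = F ∨ w4 = 1 ∨ 0 = 1
w6 = C ⊽ w5 = 0 ⊽ 1 = 0
w7 = C ⊽ w6 = 0 ⊽ 0 = 1
So w7 = 1 as required.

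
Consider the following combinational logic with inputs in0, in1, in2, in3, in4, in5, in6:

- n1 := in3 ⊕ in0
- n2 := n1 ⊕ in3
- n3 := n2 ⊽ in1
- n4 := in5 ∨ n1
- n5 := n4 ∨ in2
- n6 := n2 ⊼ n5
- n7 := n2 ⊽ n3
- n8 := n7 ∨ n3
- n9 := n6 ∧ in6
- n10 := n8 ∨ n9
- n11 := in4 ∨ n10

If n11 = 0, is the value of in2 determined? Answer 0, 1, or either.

Both values of in2 occur among assignments with n11 = 0:
  in2=0: in0=1, in1=0, in2=0, in3=0, in4=0, in5=0, in6=0
  in2=1: in0=1, in1=0, in2=1, in3=0, in4=0, in5=0, in6=0

either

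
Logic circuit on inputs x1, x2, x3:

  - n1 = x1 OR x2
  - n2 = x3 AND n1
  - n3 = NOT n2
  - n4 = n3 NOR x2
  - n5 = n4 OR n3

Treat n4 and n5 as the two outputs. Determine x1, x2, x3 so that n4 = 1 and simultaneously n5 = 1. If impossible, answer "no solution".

Check with x1=1, x2=0, x3=1:
n1 = x1 OR x2 = 1 OR 0 = 1
n2 = x3 AND n1 = 1 AND 1 = 1
n3 = NOT n2 = NOT 1 = 0
n4 = n3 NOR x2 = 0 NOR 0 = 1
n5 = n4 OR n3 = 1 OR 0 = 1
So n4 = 1 and n5 = 1.

x1=1, x2=0, x3=1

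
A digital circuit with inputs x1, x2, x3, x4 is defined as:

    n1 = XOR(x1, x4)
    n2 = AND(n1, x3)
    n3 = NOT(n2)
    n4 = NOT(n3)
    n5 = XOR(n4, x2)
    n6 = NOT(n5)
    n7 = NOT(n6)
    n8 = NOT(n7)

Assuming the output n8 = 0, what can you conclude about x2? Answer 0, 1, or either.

either

Both values of x2 occur among assignments with n8 = 0:
  x2=0: x1=0, x2=0, x3=1, x4=1
  x2=1: x1=0, x2=1, x3=0, x4=0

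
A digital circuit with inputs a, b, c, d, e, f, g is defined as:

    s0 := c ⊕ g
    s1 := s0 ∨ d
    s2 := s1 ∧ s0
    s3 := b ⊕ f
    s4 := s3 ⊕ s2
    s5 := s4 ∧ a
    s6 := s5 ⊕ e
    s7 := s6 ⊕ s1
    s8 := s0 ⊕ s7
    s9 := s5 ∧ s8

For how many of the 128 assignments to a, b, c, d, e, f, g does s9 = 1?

16

s9 = s5 ∧ s8 must be 1, so both s5 = 1 and s8 = 1.
s5 = s4 ∧ a must be 1, so both s4 = 1 and a = 1.
Enumerating the 128 input combinations, 16 give s9 = 1 and 112 give s9 = 0.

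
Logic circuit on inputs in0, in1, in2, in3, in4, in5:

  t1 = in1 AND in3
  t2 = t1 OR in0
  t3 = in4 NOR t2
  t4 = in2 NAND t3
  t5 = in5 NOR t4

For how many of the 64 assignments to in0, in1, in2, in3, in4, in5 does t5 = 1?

3

t5 = in5 NOR t4 must be 1, so both in5 = 0 and t4 = 0.
t4 = in2 NAND t3 must be 0, so both in2 = 1 and t3 = 1.
Satisfying assignments:
  in0=0, in1=0, in2=1, in3=0, in4=0, in5=0
  in0=0, in1=0, in2=1, in3=1, in4=0, in5=0
  in0=0, in1=1, in2=1, in3=0, in4=0, in5=0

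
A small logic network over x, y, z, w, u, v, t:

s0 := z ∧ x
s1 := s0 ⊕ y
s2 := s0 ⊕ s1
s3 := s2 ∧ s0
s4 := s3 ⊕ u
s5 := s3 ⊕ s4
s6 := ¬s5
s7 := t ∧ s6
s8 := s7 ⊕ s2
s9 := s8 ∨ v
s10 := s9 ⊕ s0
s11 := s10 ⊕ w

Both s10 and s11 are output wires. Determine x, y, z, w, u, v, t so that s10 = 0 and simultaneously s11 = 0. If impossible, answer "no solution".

x=0, y=0, z=0, w=0, u=1, v=0, t=0

Check with x=0, y=0, z=0, w=0, u=1, v=0, t=0:
s0 = z ∧ x = 0 ∧ 0 = 0
s1 = s0 ⊕ y = 0 ⊕ 0 = 0
s2 = s0 ⊕ s1 = 0 ⊕ 0 = 0
s3 = s2 ∧ s0 = 0 ∧ 0 = 0
s4 = s3 ⊕ u = 0 ⊕ 1 = 1
s5 = s3 ⊕ s4 = 0 ⊕ 1 = 1
s6 = ¬s5 = ¬1 = 0
s7 = t ∧ s6 = 0 ∧ 0 = 0
s8 = s7 ⊕ s2 = 0 ⊕ 0 = 0
s9 = s8 ∨ v = 0 ∨ 0 = 0
s10 = s9 ⊕ s0 = 0 ⊕ 0 = 0
s11 = s10 ⊕ w = 0 ⊕ 0 = 0
So s10 = 0 and s11 = 0.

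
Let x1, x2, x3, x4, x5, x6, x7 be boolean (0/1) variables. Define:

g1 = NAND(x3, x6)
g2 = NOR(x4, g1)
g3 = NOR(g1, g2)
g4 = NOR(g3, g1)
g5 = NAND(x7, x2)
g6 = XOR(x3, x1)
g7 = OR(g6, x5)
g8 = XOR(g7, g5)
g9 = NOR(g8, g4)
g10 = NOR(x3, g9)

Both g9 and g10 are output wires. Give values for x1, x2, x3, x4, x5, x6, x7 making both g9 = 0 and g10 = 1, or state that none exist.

x1=0 x2=1 x3=0 x4=0 x5=1 x6=0 x7=1

Check with x1=0 x2=1 x3=0 x4=0 x5=1 x6=0 x7=1:
g1 = NAND(x3, x6) = NAND(0, 0) = 1
g2 = NOR(x4, g1) = NOR(0, 1) = 0
g3 = NOR(g1, g2) = NOR(1, 0) = 0
g4 = NOR(g3, g1) = NOR(0, 1) = 0
g5 = NAND(x7, x2) = NAND(1, 1) = 0
g6 = XOR(x3, x1) = XOR(0, 0) = 0
g7 = OR(g6, x5) = OR(0, 1) = 1
g8 = XOR(g7, g5) = XOR(1, 0) = 1
g9 = NOR(g8, g4) = NOR(1, 0) = 0
g10 = NOR(x3, g9) = NOR(0, 0) = 1
So g9 = 0 and g10 = 1.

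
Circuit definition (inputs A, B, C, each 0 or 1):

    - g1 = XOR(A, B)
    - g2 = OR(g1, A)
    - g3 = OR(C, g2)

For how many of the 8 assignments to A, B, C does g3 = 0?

g3 = OR(C, g2) must be 0, so both C = 0 and g2 = 0.
g2 = OR(g1, A) must be 0, so both g1 = 0 and A = 0.
Enumerating the 8 input combinations, 1 give g3 = 0 and 7 give g3 = 1.

1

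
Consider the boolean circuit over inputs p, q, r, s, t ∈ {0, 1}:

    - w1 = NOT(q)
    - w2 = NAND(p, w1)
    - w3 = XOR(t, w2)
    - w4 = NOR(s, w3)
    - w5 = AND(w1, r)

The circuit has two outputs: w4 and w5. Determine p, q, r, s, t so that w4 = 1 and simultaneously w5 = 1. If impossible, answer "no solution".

Check with p=1, q=0, r=1, s=0, t=0:
w1 = NOT(q) = NOT 0 = 1
w2 = NAND(p, w1) = NAND(1, 1) = 0
w3 = XOR(t, w2) = XOR(0, 0) = 0
w4 = NOR(s, w3) = NOR(0, 0) = 1
w5 = AND(w1, r) = AND(1, 1) = 1
So w4 = 1 and w5 = 1.

p=1, q=0, r=1, s=0, t=0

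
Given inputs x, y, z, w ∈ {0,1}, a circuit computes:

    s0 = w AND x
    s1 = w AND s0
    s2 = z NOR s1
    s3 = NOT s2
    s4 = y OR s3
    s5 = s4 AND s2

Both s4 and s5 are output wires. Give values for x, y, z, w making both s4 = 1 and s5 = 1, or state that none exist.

x=0, y=1, z=0, w=1

Check with x=0, y=1, z=0, w=1:
s0 = w AND x = 1 AND 0 = 0
s1 = w AND s0 = 1 AND 0 = 0
s2 = z NOR s1 = 0 NOR 0 = 1
s3 = NOT s2 = NOT 1 = 0
s4 = y OR s3 = 1 OR 0 = 1
s5 = s4 AND s2 = 1 AND 1 = 1
So s4 = 1 and s5 = 1.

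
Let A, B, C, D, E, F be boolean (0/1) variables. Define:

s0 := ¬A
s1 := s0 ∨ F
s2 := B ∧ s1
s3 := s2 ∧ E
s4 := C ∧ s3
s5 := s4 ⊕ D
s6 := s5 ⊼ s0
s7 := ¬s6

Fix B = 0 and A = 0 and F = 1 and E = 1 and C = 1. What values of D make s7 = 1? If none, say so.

D=1

s7 = ¬s6 must be 1, so s6 = 0.
Check with B = 0 and A = 0 and F = 1 and E = 1 and C = 1 and D=1:
s0 = ¬A = ¬0 = 1
s1 = s0 ∨ F = 1 ∨ 1 = 1
s2 = B ∧ s1 = 0 ∧ 1 = 0
s3 = s2 ∧ E = 0 ∧ 1 = 0
s4 = C ∧ s3 = 1 ∧ 0 = 0
s5 = s4 ⊕ D = 0 ⊕ 1 = 1
s6 = s5 ⊼ s0 = 1 ⊼ 1 = 0
s7 = ¬s6 = ¬0 = 1
So s7 = 1.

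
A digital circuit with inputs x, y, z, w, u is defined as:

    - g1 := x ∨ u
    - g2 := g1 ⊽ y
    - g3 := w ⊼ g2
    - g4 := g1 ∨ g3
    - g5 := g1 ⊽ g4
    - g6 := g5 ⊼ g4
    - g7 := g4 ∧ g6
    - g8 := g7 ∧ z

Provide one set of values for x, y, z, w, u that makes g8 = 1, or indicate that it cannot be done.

Check with x=0, y=1, z=1, w=1, u=0:
g1 = x ∨ u = 0 ∨ 0 = 0
g2 = g1 ⊽ y = 0 ⊽ 1 = 0
g3 = w ⊼ g2 = 1 ⊼ 0 = 1
g4 = g1 ∨ g3 = 0 ∨ 1 = 1
g5 = g1 ⊽ g4 = 0 ⊽ 1 = 0
g6 = g5 ⊼ g4 = 0 ⊼ 1 = 1
g7 = g4 ∧ g6 = 1 ∧ 1 = 1
g8 = g7 ∧ z = 1 ∧ 1 = 1
So g8 = 1 as required.

x=0, y=1, z=1, w=1, u=0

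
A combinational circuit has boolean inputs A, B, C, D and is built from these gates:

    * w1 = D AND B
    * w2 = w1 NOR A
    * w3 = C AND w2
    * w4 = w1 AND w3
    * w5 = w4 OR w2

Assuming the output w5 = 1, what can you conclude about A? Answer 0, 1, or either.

w5 = w4 OR w2 must be 1, so at least one of w4, w2 is 1.
Every assignment with w5 = 1 has A = 0; there are 6 such assignment(s).

0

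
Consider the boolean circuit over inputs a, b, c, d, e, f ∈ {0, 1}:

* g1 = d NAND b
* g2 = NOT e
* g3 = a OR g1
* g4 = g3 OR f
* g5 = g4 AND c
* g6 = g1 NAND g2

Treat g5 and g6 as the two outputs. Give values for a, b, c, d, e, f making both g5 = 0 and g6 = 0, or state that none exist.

Check with a=0, b=0, c=0, d=1, e=0, f=0:
g1 = d NAND b = 1 NAND 0 = 1
g2 = NOT e = NOT 0 = 1
g3 = a OR g1 = 0 OR 1 = 1
g4 = g3 OR f = 1 OR 0 = 1
g5 = g4 AND c = 1 AND 0 = 0
g6 = g1 NAND g2 = 1 NAND 1 = 0
So g5 = 0 and g6 = 0.

a=0, b=0, c=0, d=1, e=0, f=0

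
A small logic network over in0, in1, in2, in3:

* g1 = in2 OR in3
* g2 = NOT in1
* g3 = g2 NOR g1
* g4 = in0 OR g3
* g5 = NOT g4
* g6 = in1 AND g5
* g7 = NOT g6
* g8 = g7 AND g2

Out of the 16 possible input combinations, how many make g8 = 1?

g8 = g7 AND g2 must be 1, so both g7 = 1 and g2 = 1.
Enumerating the 16 input combinations, 8 give g8 = 1 and 8 give g8 = 0.

8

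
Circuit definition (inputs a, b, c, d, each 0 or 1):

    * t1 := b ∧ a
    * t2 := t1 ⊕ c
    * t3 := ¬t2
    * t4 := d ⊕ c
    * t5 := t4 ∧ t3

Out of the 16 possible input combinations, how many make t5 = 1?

4

t5 = t4 ∧ t3 must be 1, so both t4 = 1 and t3 = 1.
Satisfying assignments:
  a=0, b=0, c=0, d=1
  a=0, b=1, c=0, d=1
  a=1, b=0, c=0, d=1
  a=1, b=1, c=1, d=0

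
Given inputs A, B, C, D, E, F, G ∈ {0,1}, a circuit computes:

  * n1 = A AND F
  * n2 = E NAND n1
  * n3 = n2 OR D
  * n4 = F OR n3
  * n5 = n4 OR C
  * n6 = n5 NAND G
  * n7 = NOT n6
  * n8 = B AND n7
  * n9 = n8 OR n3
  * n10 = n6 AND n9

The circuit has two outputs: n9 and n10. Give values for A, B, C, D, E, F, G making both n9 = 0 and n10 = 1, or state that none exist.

Across all 128 input combinations, none give both n9 = 0 and n10 = 1.

no solution exists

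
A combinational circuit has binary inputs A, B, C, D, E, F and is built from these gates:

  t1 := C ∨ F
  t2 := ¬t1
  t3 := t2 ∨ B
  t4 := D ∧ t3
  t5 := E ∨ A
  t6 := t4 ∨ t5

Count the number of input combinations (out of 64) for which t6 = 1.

53

t6 = t4 ∨ t5 must be 1, so at least one of t4, t5 is 1.
Enumerating the 64 input combinations, 53 give t6 = 1 and 11 give t6 = 0.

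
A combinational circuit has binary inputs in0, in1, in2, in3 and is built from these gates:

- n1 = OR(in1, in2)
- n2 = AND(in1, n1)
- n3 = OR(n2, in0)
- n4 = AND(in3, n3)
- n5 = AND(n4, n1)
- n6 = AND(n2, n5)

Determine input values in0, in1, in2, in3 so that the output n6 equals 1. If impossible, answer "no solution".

in0=1 in1=1 in2=1 in3=1

Check with in0=1 in1=1 in2=1 in3=1:
n1 = OR(in1, in2) = OR(1, 1) = 1
n2 = AND(in1, n1) = AND(1, 1) = 1
n3 = OR(n2, in0) = OR(1, 1) = 1
n4 = AND(in3, n3) = AND(1, 1) = 1
n5 = AND(n4, n1) = AND(1, 1) = 1
n6 = AND(n2, n5) = AND(1, 1) = 1
So n6 = 1 as required.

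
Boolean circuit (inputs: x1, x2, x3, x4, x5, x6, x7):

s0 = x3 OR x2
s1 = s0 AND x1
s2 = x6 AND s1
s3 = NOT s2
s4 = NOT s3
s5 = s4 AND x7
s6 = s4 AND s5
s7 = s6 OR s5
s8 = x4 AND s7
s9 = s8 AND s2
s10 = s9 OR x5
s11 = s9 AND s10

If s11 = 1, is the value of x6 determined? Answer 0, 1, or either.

s11 = s9 AND s10 must be 1, so both s9 = 1 and s10 = 1.
s9 = s8 AND s2 must be 1, so both s8 = 1 and s2 = 1.
Every assignment with s11 = 1 has x6 = 1; there are 6 such assignment(s).

1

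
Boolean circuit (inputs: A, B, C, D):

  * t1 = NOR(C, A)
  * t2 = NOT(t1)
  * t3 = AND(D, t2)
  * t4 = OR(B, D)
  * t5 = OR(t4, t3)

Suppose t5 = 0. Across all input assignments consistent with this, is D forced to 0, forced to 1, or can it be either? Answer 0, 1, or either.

0

t5 = OR(t4, t3) must be 0, so both t4 = 0 and t3 = 0.
Every assignment with t5 = 0 has D = 0; there are 4 such assignment(s).
  A=0, B=0, C=0, D=0
  A=0, B=0, C=1, D=0
  A=1, B=0, C=0, D=0
  A=1, B=0, C=1, D=0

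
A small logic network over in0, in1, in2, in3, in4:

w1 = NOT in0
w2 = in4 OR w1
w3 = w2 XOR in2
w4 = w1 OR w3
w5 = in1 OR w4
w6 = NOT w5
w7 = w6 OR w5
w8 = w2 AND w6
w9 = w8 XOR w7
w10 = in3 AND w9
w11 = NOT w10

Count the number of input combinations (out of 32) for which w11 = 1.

17

w11 = NOT w10 must be 1, so w10 = 0.
w10 = in3 AND w9 must be 0, so at least one of in3, w9 is 0.
Enumerating the 32 input combinations, 17 give w11 = 1 and 15 give w11 = 0.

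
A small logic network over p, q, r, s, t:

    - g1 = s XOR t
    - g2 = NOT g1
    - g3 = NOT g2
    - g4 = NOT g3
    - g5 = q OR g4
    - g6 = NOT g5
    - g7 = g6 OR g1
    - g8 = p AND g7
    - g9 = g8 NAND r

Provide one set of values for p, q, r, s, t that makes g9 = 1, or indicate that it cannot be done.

g9 = g8 NAND r must be 1, so at least one of g8, r is 0.
Check with p=1 q=0 r=0 s=0 t=0:
g1 = s XOR t = 0 XOR 0 = 0
g2 = NOT g1 = NOT 0 = 1
g3 = NOT g2 = NOT 1 = 0
g4 = NOT g3 = NOT 0 = 1
g5 = q OR g4 = 0 OR 1 = 1
g6 = NOT g5 = NOT 1 = 0
g7 = g6 OR g1 = 0 OR 0 = 0
g8 = p AND g7 = 1 AND 0 = 0
g9 = g8 NAND r = 0 NAND 0 = 1
So g9 = 1 as required.

p=1 q=0 r=0 s=0 t=0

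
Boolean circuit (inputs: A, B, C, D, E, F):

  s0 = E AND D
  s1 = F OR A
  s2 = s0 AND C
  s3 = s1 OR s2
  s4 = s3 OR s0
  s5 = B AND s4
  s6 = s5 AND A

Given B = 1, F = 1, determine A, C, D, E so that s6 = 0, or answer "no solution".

A=0, C=0, D=1, E=1

Check with B = 1, F = 1 and A=0, C=0, D=1, E=1:
s0 = E AND D = 1 AND 1 = 1
s1 = F OR A = 1 OR 0 = 1
s2 = s0 AND C = 1 AND 0 = 0
s3 = s1 OR s2 = 1 OR 0 = 1
s4 = s3 OR s0 = 1 OR 1 = 1
s5 = B AND s4 = 1 AND 1 = 1
s6 = s5 AND A = 1 AND 0 = 0
So s6 = 0.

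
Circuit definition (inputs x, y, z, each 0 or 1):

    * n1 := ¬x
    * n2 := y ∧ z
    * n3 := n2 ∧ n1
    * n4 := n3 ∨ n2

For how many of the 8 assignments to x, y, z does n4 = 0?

6

n4 = n3 ∨ n2 must be 0, so both n3 = 0 and n2 = 0.
Satisfying assignments:
  x=0, y=0, z=0
  x=0, y=0, z=1
  x=0, y=1, z=0
  x=1, y=0, z=0
  x=1, y=0, z=1
  x=1, y=1, z=0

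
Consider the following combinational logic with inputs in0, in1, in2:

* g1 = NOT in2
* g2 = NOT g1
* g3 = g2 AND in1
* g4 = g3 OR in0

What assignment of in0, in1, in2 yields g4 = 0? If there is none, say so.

Check with in0=0, in1=1, in2=0:
g1 = NOT in2 = NOT 0 = 1
g2 = NOT g1 = NOT 1 = 0
g3 = g2 AND in1 = 0 AND 1 = 0
g4 = g3 OR in0 = 0 OR 0 = 0
So g4 = 0 as required.

in0=0, in1=1, in2=0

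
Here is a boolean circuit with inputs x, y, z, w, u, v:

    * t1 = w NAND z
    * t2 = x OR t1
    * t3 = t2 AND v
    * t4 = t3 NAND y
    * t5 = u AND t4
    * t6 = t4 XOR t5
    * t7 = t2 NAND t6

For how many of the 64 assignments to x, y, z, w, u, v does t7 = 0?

t7 = t2 NAND t6 must be 0, so both t2 = 1 and t6 = 1.
t2 = x OR t1 must be 1, so at least one of x, t1 is 1.
Enumerating the 64 input combinations, 21 give t7 = 0 and 43 give t7 = 1.

21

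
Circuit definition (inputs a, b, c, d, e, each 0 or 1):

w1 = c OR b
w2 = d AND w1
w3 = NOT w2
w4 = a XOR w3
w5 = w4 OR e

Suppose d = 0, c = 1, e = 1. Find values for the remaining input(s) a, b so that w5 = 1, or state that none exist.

w5 = w4 OR e must be 1, so at least one of w4, e is 1.
Check with d = 0, c = 1, e = 1 and a=0, b=1:
w1 = c OR b = 1 OR 1 = 1
w2 = d AND w1 = 0 AND 1 = 0
w3 = NOT w2 = NOT 0 = 1
w4 = a XOR w3 = 0 XOR 1 = 1
w5 = w4 OR e = 1 OR 1 = 1
So w5 = 1.

a=0 b=1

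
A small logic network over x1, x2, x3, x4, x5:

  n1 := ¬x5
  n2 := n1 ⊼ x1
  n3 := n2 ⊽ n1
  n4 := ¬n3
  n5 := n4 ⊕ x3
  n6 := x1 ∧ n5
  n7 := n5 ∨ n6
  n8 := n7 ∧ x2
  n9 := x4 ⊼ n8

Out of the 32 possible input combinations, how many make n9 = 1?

28

n9 = x4 ⊼ n8 must be 1, so at least one of x4, n8 is 0.
Enumerating the 32 input combinations, 28 give n9 = 1 and 4 give n9 = 0.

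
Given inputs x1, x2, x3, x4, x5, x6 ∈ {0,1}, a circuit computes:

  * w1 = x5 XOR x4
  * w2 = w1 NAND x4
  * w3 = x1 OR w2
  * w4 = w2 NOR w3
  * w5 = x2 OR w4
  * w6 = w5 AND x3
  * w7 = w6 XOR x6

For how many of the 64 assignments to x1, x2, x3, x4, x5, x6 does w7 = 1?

w7 = w6 XOR x6 must be 1, so w6 and x6 differ.
Enumerating the 64 input combinations, 32 give w7 = 1 and 32 give w7 = 0.

32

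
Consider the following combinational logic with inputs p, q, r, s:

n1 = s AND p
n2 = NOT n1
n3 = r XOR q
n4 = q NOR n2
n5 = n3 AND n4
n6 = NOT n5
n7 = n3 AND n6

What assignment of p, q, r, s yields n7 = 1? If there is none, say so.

p=0, q=1, r=0, s=0

n7 = n3 AND n6 must be 1, so both n3 = 1 and n6 = 1.
n3 = r XOR q must be 1, so r and q differ.
Check with p=0, q=1, r=0, s=0:
n1 = s AND p = 0 AND 0 = 0
n2 = NOT n1 = NOT 0 = 1
n3 = r XOR q = 0 XOR 1 = 1
n4 = q NOR n2 = 1 NOR 1 = 0
n5 = n3 AND n4 = 1 AND 0 = 0
n6 = NOT n5 = NOT 0 = 1
n7 = n3 AND n6 = 1 AND 1 = 1
So n7 = 1 as required.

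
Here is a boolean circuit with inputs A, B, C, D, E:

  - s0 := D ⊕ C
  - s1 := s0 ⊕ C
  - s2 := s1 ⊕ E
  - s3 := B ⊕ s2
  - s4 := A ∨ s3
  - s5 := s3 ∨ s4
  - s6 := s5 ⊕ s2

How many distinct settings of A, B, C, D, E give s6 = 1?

16

s6 = s5 ⊕ s2 must be 1, so s5 and s2 differ.
Enumerating the 32 input combinations, 16 give s6 = 1 and 16 give s6 = 0.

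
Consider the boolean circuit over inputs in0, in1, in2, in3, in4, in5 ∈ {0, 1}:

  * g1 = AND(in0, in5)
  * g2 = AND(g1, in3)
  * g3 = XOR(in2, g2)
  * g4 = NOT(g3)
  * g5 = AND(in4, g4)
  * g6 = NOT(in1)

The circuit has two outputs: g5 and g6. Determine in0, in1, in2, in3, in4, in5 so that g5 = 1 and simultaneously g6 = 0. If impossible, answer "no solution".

in0=1, in1=1, in2=1, in3=1, in4=1, in5=1

Check with in0=1, in1=1, in2=1, in3=1, in4=1, in5=1:
g1 = AND(in0, in5) = AND(1, 1) = 1
g2 = AND(g1, in3) = AND(1, 1) = 1
g3 = XOR(in2, g2) = XOR(1, 1) = 0
g4 = NOT(g3) = NOT 0 = 1
g5 = AND(in4, g4) = AND(1, 1) = 1
g6 = NOT(in1) = NOT 1 = 0
So g5 = 1 and g6 = 0.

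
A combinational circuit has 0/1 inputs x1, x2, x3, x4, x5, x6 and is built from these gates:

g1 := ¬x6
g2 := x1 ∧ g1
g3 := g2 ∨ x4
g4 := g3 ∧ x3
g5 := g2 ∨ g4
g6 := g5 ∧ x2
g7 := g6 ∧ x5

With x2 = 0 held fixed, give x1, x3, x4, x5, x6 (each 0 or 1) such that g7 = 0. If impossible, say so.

g7 = g6 ∧ x5 must be 0, so at least one of g6, x5 is 0.
Check with x2 = 0 and x1=0, x3=0, x4=1, x5=0, x6=0:
g1 = ¬x6 = ¬0 = 1
g2 = x1 ∧ g1 = 0 ∧ 1 = 0
g3 = g2 ∨ x4 = 0 ∨ 1 = 1
g4 = g3 ∧ x3 = 1 ∧ 0 = 0
g5 = g2 ∨ g4 = 0 ∨ 0 = 0
g6 = g5 ∧ x2 = 0 ∧ 0 = 0
g7 = g6 ∧ x5 = 0 ∧ 0 = 0
So g7 = 0.

x1=0 x3=0 x4=1 x5=0 x6=0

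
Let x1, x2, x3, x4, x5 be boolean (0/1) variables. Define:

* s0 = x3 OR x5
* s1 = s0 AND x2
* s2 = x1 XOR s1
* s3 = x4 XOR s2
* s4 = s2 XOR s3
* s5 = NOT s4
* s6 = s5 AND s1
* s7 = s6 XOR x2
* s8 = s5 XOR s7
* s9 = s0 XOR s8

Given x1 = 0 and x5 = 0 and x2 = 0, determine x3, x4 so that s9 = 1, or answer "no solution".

x3=1, x4=1

Check with x1 = 0 and x5 = 0 and x2 = 0 and x3=1, x4=1:
s0 = x3 OR x5 = 1 OR 0 = 1
s1 = s0 AND x2 = 1 AND 0 = 0
s2 = x1 XOR s1 = 0 XOR 0 = 0
s3 = x4 XOR s2 = 1 XOR 0 = 1
s4 = s2 XOR s3 = 0 XOR 1 = 1
s5 = NOT s4 = NOT 1 = 0
s6 = s5 AND s1 = 0 AND 0 = 0
s7 = s6 XOR x2 = 0 XOR 0 = 0
s8 = s5 XOR s7 = 0 XOR 0 = 0
s9 = s0 XOR s8 = 1 XOR 0 = 1
So s9 = 1.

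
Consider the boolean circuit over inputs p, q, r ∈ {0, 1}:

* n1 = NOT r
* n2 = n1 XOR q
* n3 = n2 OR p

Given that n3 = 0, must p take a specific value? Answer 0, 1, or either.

0

n3 = n2 OR p must be 0, so both n2 = 0 and p = 0.
n2 = n1 XOR q must be 0, so n1 and q are equal.
Every assignment with n3 = 0 has p = 0; there are 2 such assignment(s).
  p=0, q=0, r=1
  p=0, q=1, r=0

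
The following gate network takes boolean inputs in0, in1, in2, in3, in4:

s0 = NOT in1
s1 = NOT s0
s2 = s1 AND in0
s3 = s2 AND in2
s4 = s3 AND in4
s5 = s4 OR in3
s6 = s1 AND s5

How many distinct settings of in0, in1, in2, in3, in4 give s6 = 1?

9

s6 = s1 AND s5 must be 1, so both s1 = 1 and s5 = 1.
Enumerating the 32 input combinations, 9 give s6 = 1 and 23 give s6 = 0.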